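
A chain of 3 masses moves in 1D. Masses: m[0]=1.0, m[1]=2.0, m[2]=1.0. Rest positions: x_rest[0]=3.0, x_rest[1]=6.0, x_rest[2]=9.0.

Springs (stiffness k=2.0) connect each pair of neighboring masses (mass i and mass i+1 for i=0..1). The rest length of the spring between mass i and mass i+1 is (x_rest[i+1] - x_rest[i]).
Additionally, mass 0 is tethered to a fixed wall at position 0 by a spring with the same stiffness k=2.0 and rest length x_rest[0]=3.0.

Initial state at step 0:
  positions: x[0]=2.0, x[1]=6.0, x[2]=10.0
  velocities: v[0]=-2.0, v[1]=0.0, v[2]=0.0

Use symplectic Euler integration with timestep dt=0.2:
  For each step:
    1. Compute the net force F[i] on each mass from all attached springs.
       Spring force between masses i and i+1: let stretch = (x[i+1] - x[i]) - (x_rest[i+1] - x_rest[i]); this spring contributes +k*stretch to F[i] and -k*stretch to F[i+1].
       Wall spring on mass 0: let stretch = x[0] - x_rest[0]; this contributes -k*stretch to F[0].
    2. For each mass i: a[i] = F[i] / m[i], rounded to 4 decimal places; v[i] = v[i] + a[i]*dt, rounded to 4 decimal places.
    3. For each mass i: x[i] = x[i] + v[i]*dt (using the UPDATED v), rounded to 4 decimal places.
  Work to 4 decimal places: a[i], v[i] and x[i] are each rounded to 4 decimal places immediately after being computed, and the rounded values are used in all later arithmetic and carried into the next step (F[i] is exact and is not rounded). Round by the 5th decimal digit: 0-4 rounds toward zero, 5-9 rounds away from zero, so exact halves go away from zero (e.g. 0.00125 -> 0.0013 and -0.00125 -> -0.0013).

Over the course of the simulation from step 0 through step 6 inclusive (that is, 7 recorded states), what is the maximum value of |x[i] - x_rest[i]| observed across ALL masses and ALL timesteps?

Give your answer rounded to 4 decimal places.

Step 0: x=[2.0000 6.0000 10.0000] v=[-2.0000 0.0000 0.0000]
Step 1: x=[1.7600 6.0000 9.9200] v=[-1.2000 0.0000 -0.4000]
Step 2: x=[1.7184 5.9872 9.7664] v=[-0.2080 -0.0640 -0.7680]
Step 3: x=[1.8808 5.9548 9.5505] v=[0.8122 -0.1619 -1.0797]
Step 4: x=[2.2187 5.9033 9.2869] v=[1.6895 -0.2576 -1.3180]
Step 5: x=[2.6739 5.8397 8.9926] v=[2.2759 -0.3178 -1.4714]
Step 6: x=[3.1684 5.7756 8.6861] v=[2.4727 -0.3204 -1.5326]
Max displacement = 1.2816

Answer: 1.2816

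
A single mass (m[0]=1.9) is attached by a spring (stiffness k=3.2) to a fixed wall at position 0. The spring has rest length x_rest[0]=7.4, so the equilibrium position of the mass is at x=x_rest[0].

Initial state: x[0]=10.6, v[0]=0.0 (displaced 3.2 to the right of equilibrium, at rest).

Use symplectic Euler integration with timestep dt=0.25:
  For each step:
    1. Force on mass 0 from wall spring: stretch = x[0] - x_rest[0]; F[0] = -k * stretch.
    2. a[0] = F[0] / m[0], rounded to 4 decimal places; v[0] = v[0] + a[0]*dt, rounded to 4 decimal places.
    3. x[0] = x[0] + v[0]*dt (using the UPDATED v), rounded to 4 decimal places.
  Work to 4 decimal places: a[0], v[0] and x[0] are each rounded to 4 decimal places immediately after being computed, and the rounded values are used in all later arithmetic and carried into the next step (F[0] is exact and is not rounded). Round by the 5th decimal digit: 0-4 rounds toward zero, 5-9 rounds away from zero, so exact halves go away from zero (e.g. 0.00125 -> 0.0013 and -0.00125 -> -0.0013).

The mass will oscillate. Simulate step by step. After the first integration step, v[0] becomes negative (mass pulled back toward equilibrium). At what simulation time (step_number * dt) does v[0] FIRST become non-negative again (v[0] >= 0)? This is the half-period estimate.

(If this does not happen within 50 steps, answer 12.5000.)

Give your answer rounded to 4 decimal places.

Answer: 2.5000

Derivation:
Step 0: x=[10.6000] v=[0.0000]
Step 1: x=[10.2632] v=[-1.3474]
Step 2: x=[9.6250] v=[-2.5530]
Step 3: x=[8.7525] v=[-3.4899]
Step 4: x=[7.7377] v=[-4.0594]
Step 5: x=[6.6873] v=[-4.2016]
Step 6: x=[5.7119] v=[-3.9015]
Step 7: x=[4.9142] v=[-3.1907]
Step 8: x=[4.3782] v=[-2.1441]
Step 9: x=[4.1603] v=[-0.8718]
Step 10: x=[4.2834] v=[0.4923]
First v>=0 after going negative at step 10, time=2.5000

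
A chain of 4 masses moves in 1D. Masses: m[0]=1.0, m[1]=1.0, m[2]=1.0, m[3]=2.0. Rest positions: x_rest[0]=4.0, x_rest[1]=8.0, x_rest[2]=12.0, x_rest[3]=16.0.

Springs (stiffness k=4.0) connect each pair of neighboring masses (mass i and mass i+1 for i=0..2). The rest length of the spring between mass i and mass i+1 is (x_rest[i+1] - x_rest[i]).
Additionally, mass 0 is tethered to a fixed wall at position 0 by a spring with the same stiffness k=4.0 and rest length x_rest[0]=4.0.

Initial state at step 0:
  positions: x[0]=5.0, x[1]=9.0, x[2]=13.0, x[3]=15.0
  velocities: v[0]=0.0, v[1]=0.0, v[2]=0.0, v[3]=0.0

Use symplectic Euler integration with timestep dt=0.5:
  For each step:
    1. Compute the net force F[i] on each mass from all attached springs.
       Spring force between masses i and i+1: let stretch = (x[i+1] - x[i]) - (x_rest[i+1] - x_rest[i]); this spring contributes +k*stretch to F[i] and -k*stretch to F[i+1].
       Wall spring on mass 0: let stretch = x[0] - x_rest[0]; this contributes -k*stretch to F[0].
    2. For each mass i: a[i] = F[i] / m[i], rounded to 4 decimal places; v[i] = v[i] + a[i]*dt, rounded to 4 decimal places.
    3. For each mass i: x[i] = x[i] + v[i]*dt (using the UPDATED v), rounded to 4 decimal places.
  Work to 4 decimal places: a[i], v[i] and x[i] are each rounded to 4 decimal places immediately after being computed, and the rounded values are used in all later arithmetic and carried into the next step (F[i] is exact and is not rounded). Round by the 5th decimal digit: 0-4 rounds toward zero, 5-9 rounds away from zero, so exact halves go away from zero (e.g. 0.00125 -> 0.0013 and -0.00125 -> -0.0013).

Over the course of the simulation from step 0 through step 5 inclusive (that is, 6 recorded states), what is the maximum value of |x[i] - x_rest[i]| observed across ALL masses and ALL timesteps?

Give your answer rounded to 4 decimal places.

Step 0: x=[5.0000 9.0000 13.0000 15.0000] v=[0.0000 0.0000 0.0000 0.0000]
Step 1: x=[4.0000 9.0000 11.0000 16.0000] v=[-2.0000 0.0000 -4.0000 2.0000]
Step 2: x=[4.0000 6.0000 12.0000 16.5000] v=[0.0000 -6.0000 2.0000 1.0000]
Step 3: x=[2.0000 7.0000 11.5000 16.7500] v=[-4.0000 2.0000 -1.0000 0.5000]
Step 4: x=[3.0000 7.5000 11.7500 16.3750] v=[2.0000 1.0000 0.5000 -0.7500]
Step 5: x=[5.5000 7.7500 12.3750 15.6875] v=[5.0000 0.5000 1.2500 -1.3750]
Max displacement = 2.0000

Answer: 2.0000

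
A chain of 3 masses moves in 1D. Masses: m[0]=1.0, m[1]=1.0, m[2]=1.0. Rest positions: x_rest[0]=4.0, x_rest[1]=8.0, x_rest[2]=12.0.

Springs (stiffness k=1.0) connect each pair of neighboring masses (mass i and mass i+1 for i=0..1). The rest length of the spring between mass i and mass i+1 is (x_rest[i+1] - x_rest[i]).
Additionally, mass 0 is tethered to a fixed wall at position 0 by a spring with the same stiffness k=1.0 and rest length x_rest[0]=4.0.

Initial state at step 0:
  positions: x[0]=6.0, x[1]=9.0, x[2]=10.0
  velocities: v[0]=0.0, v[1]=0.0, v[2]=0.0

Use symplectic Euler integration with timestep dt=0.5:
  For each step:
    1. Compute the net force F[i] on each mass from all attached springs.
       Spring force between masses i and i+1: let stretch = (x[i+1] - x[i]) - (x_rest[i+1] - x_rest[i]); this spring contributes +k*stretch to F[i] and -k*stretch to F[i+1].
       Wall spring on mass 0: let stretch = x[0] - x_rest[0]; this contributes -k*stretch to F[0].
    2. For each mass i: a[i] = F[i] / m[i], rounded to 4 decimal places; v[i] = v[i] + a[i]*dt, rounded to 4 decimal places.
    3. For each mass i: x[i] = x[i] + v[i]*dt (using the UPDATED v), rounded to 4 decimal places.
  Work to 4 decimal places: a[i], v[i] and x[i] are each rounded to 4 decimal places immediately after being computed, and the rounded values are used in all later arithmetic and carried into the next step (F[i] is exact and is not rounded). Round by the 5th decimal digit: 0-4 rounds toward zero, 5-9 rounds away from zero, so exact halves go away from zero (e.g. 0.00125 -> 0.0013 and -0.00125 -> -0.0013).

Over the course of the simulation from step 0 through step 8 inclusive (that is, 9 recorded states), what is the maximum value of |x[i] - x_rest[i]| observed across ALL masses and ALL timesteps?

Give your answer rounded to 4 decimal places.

Answer: 2.2607

Derivation:
Step 0: x=[6.0000 9.0000 10.0000] v=[0.0000 0.0000 0.0000]
Step 1: x=[5.2500 8.5000 10.7500] v=[-1.5000 -1.0000 1.5000]
Step 2: x=[4.0000 7.7500 11.9375] v=[-2.5000 -1.5000 2.3750]
Step 3: x=[2.6875 7.1094 13.0782] v=[-2.6250 -1.2813 2.2813]
Step 4: x=[1.8086 6.8555 13.7267] v=[-1.7578 -0.5079 1.2969]
Step 5: x=[1.7393 7.0577 13.6574] v=[-0.1387 0.4043 -0.1387]
Step 6: x=[2.5648 7.5802 12.9381] v=[1.6509 1.0450 -1.4386]
Step 7: x=[4.0029 8.1884 11.8793] v=[2.8762 1.2163 -2.1176]
Step 8: x=[5.4867 8.6729 10.8978] v=[2.9675 0.9690 -1.9631]
Max displacement = 2.2607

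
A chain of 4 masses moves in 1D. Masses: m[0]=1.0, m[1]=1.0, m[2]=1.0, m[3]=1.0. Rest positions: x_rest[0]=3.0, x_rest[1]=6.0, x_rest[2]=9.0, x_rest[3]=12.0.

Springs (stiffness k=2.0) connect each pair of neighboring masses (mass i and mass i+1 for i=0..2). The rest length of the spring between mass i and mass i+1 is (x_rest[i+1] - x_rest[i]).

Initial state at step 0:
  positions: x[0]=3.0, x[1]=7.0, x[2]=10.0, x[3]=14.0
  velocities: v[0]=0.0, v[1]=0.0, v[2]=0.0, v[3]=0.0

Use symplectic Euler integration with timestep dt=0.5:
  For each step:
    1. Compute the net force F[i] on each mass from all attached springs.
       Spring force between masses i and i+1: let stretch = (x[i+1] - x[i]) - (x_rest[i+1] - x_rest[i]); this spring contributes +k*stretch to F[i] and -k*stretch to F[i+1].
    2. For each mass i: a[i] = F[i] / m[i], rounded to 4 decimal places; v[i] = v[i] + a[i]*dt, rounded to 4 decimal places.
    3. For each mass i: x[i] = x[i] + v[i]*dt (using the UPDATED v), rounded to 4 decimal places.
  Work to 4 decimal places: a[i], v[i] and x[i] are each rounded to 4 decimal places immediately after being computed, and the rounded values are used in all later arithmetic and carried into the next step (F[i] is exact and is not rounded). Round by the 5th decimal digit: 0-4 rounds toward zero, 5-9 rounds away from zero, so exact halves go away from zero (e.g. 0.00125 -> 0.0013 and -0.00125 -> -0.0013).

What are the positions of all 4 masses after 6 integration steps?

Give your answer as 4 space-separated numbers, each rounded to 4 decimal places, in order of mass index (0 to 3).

Step 0: x=[3.0000 7.0000 10.0000 14.0000] v=[0.0000 0.0000 0.0000 0.0000]
Step 1: x=[3.5000 6.5000 10.5000 13.5000] v=[1.0000 -1.0000 1.0000 -1.0000]
Step 2: x=[4.0000 6.5000 10.5000 13.0000] v=[1.0000 0.0000 0.0000 -1.0000]
Step 3: x=[4.2500 7.2500 9.7500 12.7500] v=[0.5000 1.5000 -1.5000 -0.5000]
Step 4: x=[4.5000 7.7500 9.2500 12.5000] v=[0.5000 1.0000 -1.0000 -0.5000]
Step 5: x=[4.8750 7.3750 9.6250 12.1250] v=[0.7500 -0.7500 0.7500 -0.7500]
Step 6: x=[5.0000 6.8750 10.1250 12.0000] v=[0.2500 -1.0000 1.0000 -0.2500]

Answer: 5.0000 6.8750 10.1250 12.0000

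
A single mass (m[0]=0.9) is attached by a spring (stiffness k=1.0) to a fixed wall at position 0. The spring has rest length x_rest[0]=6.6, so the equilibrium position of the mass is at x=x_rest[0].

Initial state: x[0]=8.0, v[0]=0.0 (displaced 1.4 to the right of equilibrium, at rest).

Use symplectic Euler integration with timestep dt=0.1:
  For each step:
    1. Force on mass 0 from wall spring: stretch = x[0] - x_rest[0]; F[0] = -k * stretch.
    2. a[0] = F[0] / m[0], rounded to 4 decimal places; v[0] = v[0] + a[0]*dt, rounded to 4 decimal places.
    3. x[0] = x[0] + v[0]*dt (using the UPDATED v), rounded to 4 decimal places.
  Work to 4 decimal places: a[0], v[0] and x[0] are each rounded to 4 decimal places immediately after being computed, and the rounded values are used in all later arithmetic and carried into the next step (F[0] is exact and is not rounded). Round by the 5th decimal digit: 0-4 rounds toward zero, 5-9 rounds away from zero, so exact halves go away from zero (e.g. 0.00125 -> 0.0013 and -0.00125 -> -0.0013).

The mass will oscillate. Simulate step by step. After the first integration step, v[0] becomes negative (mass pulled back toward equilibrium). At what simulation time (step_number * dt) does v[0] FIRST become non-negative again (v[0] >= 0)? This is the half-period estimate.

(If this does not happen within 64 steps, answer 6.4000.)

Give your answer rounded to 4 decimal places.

Step 0: x=[8.0000] v=[0.0000]
Step 1: x=[7.9844] v=[-0.1556]
Step 2: x=[7.9535] v=[-0.3094]
Step 3: x=[7.9075] v=[-0.4598]
Step 4: x=[7.8470] v=[-0.6051]
Step 5: x=[7.7726] v=[-0.7437]
Step 6: x=[7.6852] v=[-0.8740]
Step 7: x=[7.5857] v=[-0.9946]
Step 8: x=[7.4753] v=[-1.1041]
Step 9: x=[7.3552] v=[-1.2014]
Step 10: x=[7.2267] v=[-1.2853]
Step 11: x=[7.0912] v=[-1.3549]
Step 12: x=[6.9503] v=[-1.4095]
Step 13: x=[6.8055] v=[-1.4484]
Step 14: x=[6.6584] v=[-1.4712]
Step 15: x=[6.5106] v=[-1.4777]
Step 16: x=[6.3638] v=[-1.4678]
Step 17: x=[6.2196] v=[-1.4416]
Step 18: x=[6.0797] v=[-1.3993]
Step 19: x=[5.9456] v=[-1.3415]
Step 20: x=[5.8187] v=[-1.2688]
Step 21: x=[5.7005] v=[-1.1820]
Step 22: x=[5.5923] v=[-1.0821]
Step 23: x=[5.4953] v=[-0.9701]
Step 24: x=[5.4106] v=[-0.8474]
Step 25: x=[5.3391] v=[-0.7152]
Step 26: x=[5.2816] v=[-0.5751]
Step 27: x=[5.2387] v=[-0.4286]
Step 28: x=[5.2110] v=[-0.2773]
Step 29: x=[5.1987] v=[-0.1230]
Step 30: x=[5.2020] v=[0.0327]
First v>=0 after going negative at step 30, time=3.0000

Answer: 3.0000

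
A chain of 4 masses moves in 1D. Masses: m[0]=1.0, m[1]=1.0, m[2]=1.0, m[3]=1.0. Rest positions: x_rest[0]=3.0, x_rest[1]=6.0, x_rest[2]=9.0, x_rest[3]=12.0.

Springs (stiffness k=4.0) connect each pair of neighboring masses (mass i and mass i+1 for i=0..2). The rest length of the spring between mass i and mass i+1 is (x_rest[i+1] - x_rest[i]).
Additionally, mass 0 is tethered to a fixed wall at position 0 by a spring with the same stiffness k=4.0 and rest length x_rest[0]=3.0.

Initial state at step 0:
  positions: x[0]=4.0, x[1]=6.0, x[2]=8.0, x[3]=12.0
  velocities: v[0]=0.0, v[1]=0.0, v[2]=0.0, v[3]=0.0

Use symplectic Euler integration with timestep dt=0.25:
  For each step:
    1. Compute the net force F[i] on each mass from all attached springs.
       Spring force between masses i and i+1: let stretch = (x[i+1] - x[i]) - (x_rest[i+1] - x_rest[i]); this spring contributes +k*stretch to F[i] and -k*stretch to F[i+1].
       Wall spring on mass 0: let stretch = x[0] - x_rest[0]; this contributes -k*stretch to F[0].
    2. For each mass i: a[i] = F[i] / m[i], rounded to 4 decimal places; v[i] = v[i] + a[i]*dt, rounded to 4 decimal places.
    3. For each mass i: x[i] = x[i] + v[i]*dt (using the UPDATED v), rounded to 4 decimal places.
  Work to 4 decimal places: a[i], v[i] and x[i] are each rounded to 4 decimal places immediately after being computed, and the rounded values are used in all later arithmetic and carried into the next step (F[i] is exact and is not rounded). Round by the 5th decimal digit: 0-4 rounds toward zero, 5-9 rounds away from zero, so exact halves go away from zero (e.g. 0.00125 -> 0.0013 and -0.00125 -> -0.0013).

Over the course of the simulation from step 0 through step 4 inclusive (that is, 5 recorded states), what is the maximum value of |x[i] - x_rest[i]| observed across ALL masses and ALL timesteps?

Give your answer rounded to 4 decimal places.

Step 0: x=[4.0000 6.0000 8.0000 12.0000] v=[0.0000 0.0000 0.0000 0.0000]
Step 1: x=[3.5000 6.0000 8.5000 11.7500] v=[-2.0000 0.0000 2.0000 -1.0000]
Step 2: x=[2.7500 6.0000 9.1875 11.4375] v=[-3.0000 0.0000 2.7500 -1.2500]
Step 3: x=[2.1250 5.9844 9.6406 11.3125] v=[-2.5000 -0.0625 1.8125 -0.5000]
Step 4: x=[1.9336 5.9180 9.5977 11.5195] v=[-0.7656 -0.2657 -0.1718 0.8281]
Max displacement = 1.0664

Answer: 1.0664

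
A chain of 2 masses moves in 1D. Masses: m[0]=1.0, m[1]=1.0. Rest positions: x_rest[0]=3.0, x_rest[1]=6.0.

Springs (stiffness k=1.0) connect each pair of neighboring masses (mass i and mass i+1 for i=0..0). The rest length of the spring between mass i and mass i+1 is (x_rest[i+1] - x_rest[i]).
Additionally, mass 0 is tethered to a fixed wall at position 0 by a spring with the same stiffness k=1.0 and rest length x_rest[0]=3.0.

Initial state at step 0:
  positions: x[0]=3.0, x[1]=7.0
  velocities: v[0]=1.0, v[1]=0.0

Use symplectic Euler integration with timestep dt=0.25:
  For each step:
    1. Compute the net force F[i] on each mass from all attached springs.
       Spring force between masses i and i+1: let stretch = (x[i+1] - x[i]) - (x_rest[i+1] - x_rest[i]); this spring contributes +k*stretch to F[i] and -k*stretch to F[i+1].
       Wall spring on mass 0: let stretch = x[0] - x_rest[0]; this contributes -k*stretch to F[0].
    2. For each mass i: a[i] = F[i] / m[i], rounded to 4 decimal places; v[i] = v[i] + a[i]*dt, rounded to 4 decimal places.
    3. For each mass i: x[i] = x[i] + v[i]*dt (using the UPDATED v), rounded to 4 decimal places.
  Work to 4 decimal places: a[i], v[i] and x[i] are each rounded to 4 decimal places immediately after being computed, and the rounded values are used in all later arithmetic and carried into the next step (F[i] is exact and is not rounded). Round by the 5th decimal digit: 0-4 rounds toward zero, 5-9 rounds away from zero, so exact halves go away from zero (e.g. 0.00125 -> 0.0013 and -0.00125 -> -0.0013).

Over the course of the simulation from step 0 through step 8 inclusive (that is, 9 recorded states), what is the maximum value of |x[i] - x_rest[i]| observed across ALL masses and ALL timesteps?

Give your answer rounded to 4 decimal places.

Step 0: x=[3.0000 7.0000] v=[1.0000 0.0000]
Step 1: x=[3.3125 6.9375] v=[1.2500 -0.2500]
Step 2: x=[3.6445 6.8359] v=[1.3281 -0.4063]
Step 3: x=[3.9482 6.7224] v=[1.2148 -0.4542]
Step 4: x=[4.1785 6.6230] v=[0.9213 -0.3978]
Step 5: x=[4.3005 6.5583] v=[0.4878 -0.2589]
Step 6: x=[4.2948 6.5400] v=[-0.0229 -0.0734]
Step 7: x=[4.1610 6.5688] v=[-0.5353 0.1153]
Step 8: x=[3.9176 6.6347] v=[-0.9736 0.2634]
Max displacement = 1.3005

Answer: 1.3005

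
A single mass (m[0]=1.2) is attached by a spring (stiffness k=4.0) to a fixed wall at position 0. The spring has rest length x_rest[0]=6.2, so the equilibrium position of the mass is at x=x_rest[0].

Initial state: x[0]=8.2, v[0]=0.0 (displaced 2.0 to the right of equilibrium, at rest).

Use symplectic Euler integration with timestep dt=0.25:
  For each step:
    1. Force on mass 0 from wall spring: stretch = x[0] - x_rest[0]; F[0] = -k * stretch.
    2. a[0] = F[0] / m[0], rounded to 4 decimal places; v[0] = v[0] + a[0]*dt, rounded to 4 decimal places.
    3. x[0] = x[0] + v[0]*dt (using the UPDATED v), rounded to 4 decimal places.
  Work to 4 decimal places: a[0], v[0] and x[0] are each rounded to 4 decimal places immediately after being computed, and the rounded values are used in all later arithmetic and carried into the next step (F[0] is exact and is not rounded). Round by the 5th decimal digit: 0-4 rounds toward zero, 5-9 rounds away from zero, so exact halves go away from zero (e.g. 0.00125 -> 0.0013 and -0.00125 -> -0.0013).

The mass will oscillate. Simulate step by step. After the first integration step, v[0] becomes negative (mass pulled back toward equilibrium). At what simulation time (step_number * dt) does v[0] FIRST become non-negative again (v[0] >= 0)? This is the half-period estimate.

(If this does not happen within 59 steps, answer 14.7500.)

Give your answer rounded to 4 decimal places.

Answer: 1.7500

Derivation:
Step 0: x=[8.2000] v=[0.0000]
Step 1: x=[7.7833] v=[-1.6667]
Step 2: x=[7.0368] v=[-2.9861]
Step 3: x=[6.1160] v=[-3.6834]
Step 4: x=[5.2127] v=[-3.6134]
Step 5: x=[4.5150] v=[-2.7907]
Step 6: x=[4.1684] v=[-1.3865]
Step 7: x=[4.2450] v=[0.3065]
First v>=0 after going negative at step 7, time=1.7500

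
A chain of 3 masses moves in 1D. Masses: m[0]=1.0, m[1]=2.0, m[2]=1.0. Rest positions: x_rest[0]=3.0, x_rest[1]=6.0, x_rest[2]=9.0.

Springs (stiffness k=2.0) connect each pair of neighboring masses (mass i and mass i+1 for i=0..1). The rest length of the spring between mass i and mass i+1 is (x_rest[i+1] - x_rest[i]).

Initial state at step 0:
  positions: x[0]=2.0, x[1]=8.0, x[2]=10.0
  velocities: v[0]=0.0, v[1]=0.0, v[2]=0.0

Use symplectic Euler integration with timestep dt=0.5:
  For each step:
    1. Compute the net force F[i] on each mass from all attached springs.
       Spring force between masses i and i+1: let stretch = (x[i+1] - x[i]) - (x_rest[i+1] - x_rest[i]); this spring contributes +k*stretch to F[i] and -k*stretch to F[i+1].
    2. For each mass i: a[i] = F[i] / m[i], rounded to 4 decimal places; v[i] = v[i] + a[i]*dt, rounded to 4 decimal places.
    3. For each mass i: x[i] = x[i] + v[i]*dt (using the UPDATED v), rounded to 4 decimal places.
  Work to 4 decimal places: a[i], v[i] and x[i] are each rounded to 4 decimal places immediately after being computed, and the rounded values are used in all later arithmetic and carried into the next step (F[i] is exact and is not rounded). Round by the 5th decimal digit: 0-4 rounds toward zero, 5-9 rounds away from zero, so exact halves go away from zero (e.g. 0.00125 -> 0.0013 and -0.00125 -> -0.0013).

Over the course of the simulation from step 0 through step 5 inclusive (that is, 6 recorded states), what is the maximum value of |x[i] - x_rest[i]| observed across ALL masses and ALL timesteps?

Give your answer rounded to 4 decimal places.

Answer: 2.8750

Derivation:
Step 0: x=[2.0000 8.0000 10.0000] v=[0.0000 0.0000 0.0000]
Step 1: x=[3.5000 7.0000 10.5000] v=[3.0000 -2.0000 1.0000]
Step 2: x=[5.2500 6.0000 10.7500] v=[3.5000 -2.0000 0.5000]
Step 3: x=[5.8750 6.0000 10.1250] v=[1.2500 0.0000 -1.2500]
Step 4: x=[5.0625 7.0000 8.9375] v=[-1.6250 2.0000 -2.3750]
Step 5: x=[3.7188 8.0000 8.2813] v=[-2.6875 2.0000 -1.3125]
Max displacement = 2.8750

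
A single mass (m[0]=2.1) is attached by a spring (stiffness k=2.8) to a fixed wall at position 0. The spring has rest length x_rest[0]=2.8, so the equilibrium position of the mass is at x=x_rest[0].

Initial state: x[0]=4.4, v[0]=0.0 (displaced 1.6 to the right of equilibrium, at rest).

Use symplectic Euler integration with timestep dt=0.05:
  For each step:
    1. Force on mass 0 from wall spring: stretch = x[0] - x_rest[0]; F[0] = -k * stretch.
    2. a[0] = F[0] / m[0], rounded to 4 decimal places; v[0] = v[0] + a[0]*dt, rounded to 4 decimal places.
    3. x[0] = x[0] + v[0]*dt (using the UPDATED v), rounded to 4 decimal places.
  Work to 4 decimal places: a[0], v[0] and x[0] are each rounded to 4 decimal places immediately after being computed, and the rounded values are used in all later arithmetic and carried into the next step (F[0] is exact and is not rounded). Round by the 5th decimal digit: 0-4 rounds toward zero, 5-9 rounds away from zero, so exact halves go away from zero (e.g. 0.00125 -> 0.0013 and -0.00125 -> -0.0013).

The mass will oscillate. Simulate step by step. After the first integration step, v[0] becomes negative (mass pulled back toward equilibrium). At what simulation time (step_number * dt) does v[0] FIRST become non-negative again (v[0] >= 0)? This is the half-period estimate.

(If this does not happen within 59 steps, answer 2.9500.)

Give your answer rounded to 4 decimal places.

Step 0: x=[4.4000] v=[0.0000]
Step 1: x=[4.3947] v=[-0.1067]
Step 2: x=[4.3841] v=[-0.2130]
Step 3: x=[4.3682] v=[-0.3186]
Step 4: x=[4.3470] v=[-0.4231]
Step 5: x=[4.3207] v=[-0.5262]
Step 6: x=[4.2893] v=[-0.6276]
Step 7: x=[4.2530] v=[-0.7269]
Step 8: x=[4.2118] v=[-0.8238]
Step 9: x=[4.1659] v=[-0.9179]
Step 10: x=[4.1155] v=[-1.0090]
Step 11: x=[4.0607] v=[-1.0967]
Step 12: x=[4.0017] v=[-1.1807]
Step 13: x=[3.9387] v=[-1.2608]
Step 14: x=[3.8719] v=[-1.3367]
Step 15: x=[3.8015] v=[-1.4082]
Step 16: x=[3.7278] v=[-1.4750]
Step 17: x=[3.6510] v=[-1.5369]
Step 18: x=[3.5713] v=[-1.5936]
Step 19: x=[3.4891] v=[-1.6450]
Step 20: x=[3.4046] v=[-1.6909]
Step 21: x=[3.3180] v=[-1.7312]
Step 22: x=[3.2297] v=[-1.7657]
Step 23: x=[3.1400] v=[-1.7943]
Step 24: x=[3.0492] v=[-1.8170]
Step 25: x=[2.9575] v=[-1.8336]
Step 26: x=[2.8653] v=[-1.8441]
Step 27: x=[2.7729] v=[-1.8485]
Step 28: x=[2.6806] v=[-1.8467]
Step 29: x=[2.5887] v=[-1.8387]
Step 30: x=[2.4975] v=[-1.8246]
Step 31: x=[2.4073] v=[-1.8044]
Step 32: x=[2.3184] v=[-1.7782]
Step 33: x=[2.2311] v=[-1.7461]
Step 34: x=[2.1457] v=[-1.7082]
Step 35: x=[2.0625] v=[-1.6646]
Step 36: x=[1.9817] v=[-1.6154]
Step 37: x=[1.9037] v=[-1.5608]
Step 38: x=[1.8287] v=[-1.5010]
Step 39: x=[1.7569] v=[-1.4362]
Step 40: x=[1.6886] v=[-1.3667]
Step 41: x=[1.6240] v=[-1.2926]
Step 42: x=[1.5633] v=[-1.2142]
Step 43: x=[1.5067] v=[-1.1318]
Step 44: x=[1.4544] v=[-1.0456]
Step 45: x=[1.4066] v=[-0.9559]
Step 46: x=[1.3635] v=[-0.8630]
Step 47: x=[1.3251] v=[-0.7672]
Step 48: x=[1.2917] v=[-0.6689]
Step 49: x=[1.2633] v=[-0.5683]
Step 50: x=[1.2400] v=[-0.4659]
Step 51: x=[1.2219] v=[-0.3619]
Step 52: x=[1.2091] v=[-0.2567]
Step 53: x=[1.2016] v=[-0.1506]
Step 54: x=[1.1994] v=[-0.0440]
Step 55: x=[1.2025] v=[0.0627]
First v>=0 after going negative at step 55, time=2.7500

Answer: 2.7500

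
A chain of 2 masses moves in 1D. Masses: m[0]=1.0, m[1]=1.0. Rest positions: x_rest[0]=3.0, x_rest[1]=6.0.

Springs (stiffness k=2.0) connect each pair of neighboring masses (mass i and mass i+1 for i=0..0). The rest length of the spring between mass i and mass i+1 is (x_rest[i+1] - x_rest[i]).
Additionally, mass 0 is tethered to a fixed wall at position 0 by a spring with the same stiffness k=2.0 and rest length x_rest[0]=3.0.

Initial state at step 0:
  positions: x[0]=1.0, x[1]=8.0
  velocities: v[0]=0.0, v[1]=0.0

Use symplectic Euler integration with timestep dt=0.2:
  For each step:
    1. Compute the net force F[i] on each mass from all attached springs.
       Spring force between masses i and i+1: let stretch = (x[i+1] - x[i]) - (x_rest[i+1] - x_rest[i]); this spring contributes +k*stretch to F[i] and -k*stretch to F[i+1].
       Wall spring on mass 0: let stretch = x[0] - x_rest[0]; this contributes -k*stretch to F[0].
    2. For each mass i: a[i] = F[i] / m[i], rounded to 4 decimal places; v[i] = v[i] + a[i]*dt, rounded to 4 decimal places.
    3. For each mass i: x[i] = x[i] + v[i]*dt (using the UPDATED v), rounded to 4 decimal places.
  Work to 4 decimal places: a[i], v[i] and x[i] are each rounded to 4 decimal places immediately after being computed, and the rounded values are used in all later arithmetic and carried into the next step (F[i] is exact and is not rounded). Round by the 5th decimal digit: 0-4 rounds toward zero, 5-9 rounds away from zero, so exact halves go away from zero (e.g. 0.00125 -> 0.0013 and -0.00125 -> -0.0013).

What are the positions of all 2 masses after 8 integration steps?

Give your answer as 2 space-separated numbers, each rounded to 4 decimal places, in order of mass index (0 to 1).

Answer: 4.7331 4.9925

Derivation:
Step 0: x=[1.0000 8.0000] v=[0.0000 0.0000]
Step 1: x=[1.4800 7.6800] v=[2.4000 -1.6000]
Step 2: x=[2.3376 7.1040] v=[4.2880 -2.8800]
Step 3: x=[3.3895 6.3867] v=[5.2595 -3.5866]
Step 4: x=[4.4100 5.6696] v=[5.1026 -3.5855]
Step 5: x=[5.1785 5.0917] v=[3.8424 -2.8893]
Step 6: x=[5.5258 4.7608] v=[1.7363 -1.6546]
Step 7: x=[5.3698 4.7311] v=[-0.7800 -0.1486]
Step 8: x=[4.7331 4.9925] v=[-3.1834 1.3069]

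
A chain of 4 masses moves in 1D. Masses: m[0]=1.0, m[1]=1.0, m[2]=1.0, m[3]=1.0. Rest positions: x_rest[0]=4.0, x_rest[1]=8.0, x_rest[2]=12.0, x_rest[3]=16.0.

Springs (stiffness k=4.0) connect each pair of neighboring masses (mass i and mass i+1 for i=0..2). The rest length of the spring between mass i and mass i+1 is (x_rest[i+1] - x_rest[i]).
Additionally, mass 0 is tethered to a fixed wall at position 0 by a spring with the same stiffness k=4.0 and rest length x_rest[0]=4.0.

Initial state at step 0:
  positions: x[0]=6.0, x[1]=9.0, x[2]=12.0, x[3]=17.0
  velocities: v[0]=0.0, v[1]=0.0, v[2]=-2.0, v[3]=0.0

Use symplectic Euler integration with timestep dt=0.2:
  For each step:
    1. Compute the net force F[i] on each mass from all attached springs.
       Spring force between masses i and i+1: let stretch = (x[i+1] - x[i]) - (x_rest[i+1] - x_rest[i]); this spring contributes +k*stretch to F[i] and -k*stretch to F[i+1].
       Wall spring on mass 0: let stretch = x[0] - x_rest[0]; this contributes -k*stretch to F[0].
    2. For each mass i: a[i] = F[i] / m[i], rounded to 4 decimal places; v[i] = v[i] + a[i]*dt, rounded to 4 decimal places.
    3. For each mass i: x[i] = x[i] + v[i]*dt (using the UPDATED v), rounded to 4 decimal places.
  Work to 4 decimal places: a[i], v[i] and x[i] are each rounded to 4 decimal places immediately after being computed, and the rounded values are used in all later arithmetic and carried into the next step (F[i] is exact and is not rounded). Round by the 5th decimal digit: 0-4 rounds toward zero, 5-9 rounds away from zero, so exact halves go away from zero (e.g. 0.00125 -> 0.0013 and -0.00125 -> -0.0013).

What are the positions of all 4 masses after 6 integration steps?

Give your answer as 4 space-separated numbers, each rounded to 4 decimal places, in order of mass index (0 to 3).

Step 0: x=[6.0000 9.0000 12.0000 17.0000] v=[0.0000 0.0000 -2.0000 0.0000]
Step 1: x=[5.5200 9.0000 11.9200 16.8400] v=[-2.4000 0.0000 -0.4000 -0.8000]
Step 2: x=[4.7136 8.9104 12.1600 16.5328] v=[-4.0320 -0.4480 1.2000 -1.5360]
Step 3: x=[3.8245 8.6692 12.5797 16.1660] v=[-4.4454 -1.2058 2.0986 -1.8342]
Step 4: x=[3.0987 8.2786 12.9475 15.8654] v=[-3.6292 -1.9532 1.8392 -1.5032]
Step 5: x=[2.7059 7.8062 13.0352 15.7379] v=[-1.9642 -2.3620 0.4384 -0.6375]
Step 6: x=[2.6962 7.3544 12.7187 15.8180] v=[-0.0487 -2.2590 -1.5826 0.4003]

Answer: 2.6962 7.3544 12.7187 15.8180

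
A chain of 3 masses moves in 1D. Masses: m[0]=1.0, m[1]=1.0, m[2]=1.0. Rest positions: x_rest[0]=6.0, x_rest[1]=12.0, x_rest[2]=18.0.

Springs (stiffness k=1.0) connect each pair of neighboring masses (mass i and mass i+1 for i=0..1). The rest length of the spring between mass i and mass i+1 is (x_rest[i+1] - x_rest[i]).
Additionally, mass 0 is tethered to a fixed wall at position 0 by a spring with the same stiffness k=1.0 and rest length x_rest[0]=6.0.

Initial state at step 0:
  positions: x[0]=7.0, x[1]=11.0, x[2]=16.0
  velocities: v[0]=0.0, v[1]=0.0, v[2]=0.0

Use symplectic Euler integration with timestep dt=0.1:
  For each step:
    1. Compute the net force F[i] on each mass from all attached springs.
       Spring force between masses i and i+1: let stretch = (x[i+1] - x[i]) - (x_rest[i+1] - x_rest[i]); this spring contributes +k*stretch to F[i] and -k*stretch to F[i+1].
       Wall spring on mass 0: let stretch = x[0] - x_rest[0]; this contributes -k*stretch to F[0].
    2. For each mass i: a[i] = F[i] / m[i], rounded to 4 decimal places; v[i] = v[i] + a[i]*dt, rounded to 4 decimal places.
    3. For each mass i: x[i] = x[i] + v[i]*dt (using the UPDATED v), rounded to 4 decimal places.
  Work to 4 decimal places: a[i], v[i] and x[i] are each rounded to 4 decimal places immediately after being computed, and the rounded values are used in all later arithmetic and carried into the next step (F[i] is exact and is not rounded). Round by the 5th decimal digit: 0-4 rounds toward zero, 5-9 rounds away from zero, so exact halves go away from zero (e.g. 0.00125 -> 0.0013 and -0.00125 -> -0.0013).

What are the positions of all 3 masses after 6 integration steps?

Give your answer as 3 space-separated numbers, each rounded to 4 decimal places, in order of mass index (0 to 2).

Step 0: x=[7.0000 11.0000 16.0000] v=[0.0000 0.0000 0.0000]
Step 1: x=[6.9700 11.0100 16.0100] v=[-0.3000 0.1000 0.1000]
Step 2: x=[6.9107 11.0296 16.0300] v=[-0.5930 0.1960 0.2000]
Step 3: x=[6.8235 11.0580 16.0600] v=[-0.8722 0.2842 0.3000]
Step 4: x=[6.7104 11.0941 16.1000] v=[-1.1311 0.3610 0.3998]
Step 5: x=[6.5740 11.1364 16.1499] v=[-1.3638 0.4232 0.4992]
Step 6: x=[6.4175 11.1832 16.2097] v=[-1.5650 0.4683 0.5979]

Answer: 6.4175 11.1832 16.2097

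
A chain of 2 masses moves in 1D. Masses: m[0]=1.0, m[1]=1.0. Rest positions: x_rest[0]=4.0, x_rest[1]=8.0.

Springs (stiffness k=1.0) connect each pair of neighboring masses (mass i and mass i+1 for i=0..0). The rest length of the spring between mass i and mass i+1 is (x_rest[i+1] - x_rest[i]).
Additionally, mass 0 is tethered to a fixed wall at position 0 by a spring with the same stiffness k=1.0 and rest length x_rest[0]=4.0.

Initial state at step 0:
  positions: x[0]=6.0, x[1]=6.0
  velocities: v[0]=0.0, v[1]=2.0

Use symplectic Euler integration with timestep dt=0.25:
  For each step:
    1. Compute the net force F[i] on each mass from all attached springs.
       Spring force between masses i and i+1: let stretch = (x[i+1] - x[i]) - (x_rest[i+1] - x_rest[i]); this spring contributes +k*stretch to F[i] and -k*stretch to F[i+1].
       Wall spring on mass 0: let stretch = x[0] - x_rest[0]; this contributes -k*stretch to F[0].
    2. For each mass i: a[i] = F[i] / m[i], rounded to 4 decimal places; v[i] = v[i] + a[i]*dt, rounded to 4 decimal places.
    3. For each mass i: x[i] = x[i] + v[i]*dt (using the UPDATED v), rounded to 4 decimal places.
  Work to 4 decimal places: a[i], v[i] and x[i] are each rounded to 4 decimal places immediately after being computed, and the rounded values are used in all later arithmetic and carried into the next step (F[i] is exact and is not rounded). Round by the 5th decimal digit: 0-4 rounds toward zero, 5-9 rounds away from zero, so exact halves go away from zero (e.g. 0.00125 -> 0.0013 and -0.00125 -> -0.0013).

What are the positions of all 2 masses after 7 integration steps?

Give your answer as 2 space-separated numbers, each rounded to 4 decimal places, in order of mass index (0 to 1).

Answer: 2.6015 11.4252

Derivation:
Step 0: x=[6.0000 6.0000] v=[0.0000 2.0000]
Step 1: x=[5.6250 6.7500] v=[-1.5000 3.0000]
Step 2: x=[4.9688 7.6797] v=[-2.6250 3.7188]
Step 3: x=[4.1714 8.6900] v=[-3.1895 4.0411]
Step 4: x=[3.3957 9.6679] v=[-3.1027 3.9115]
Step 5: x=[2.7998 10.5038] v=[-2.3836 3.3435]
Step 6: x=[2.5104 11.1082] v=[-1.1576 2.4175]
Step 7: x=[2.6015 11.4252] v=[0.3643 1.2681]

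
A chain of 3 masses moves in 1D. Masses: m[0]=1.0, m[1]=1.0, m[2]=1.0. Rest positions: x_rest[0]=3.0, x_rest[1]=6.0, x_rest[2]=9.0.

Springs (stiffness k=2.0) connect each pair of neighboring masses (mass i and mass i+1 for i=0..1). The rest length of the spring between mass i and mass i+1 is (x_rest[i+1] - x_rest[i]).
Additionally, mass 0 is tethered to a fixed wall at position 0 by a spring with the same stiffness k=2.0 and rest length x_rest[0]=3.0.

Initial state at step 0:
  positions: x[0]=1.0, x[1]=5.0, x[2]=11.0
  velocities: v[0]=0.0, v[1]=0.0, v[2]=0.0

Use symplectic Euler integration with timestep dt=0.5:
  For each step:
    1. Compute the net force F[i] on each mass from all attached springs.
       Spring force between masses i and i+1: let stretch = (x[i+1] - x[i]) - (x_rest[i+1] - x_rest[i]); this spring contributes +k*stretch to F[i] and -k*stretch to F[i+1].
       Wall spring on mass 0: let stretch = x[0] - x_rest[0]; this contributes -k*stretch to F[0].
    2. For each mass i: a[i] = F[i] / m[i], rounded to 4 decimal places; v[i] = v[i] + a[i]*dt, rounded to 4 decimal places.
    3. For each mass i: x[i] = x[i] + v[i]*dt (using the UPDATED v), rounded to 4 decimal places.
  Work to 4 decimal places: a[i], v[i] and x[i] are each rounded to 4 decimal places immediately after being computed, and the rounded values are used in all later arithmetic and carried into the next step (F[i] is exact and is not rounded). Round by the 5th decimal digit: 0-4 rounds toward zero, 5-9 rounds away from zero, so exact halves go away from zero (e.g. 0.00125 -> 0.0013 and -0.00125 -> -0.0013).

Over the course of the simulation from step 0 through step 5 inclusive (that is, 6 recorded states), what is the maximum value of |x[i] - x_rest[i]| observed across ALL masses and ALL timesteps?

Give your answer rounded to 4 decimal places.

Step 0: x=[1.0000 5.0000 11.0000] v=[0.0000 0.0000 0.0000]
Step 1: x=[2.5000 6.0000 9.5000] v=[3.0000 2.0000 -3.0000]
Step 2: x=[4.5000 7.0000 7.7500] v=[4.0000 2.0000 -3.5000]
Step 3: x=[5.5000 7.1250 7.1250] v=[2.0000 0.2500 -1.2500]
Step 4: x=[4.5625 6.4375 8.0000] v=[-1.8750 -1.3750 1.7500]
Step 5: x=[2.2813 5.5938 9.5938] v=[-4.5625 -1.6875 3.1875]
Max displacement = 2.5000

Answer: 2.5000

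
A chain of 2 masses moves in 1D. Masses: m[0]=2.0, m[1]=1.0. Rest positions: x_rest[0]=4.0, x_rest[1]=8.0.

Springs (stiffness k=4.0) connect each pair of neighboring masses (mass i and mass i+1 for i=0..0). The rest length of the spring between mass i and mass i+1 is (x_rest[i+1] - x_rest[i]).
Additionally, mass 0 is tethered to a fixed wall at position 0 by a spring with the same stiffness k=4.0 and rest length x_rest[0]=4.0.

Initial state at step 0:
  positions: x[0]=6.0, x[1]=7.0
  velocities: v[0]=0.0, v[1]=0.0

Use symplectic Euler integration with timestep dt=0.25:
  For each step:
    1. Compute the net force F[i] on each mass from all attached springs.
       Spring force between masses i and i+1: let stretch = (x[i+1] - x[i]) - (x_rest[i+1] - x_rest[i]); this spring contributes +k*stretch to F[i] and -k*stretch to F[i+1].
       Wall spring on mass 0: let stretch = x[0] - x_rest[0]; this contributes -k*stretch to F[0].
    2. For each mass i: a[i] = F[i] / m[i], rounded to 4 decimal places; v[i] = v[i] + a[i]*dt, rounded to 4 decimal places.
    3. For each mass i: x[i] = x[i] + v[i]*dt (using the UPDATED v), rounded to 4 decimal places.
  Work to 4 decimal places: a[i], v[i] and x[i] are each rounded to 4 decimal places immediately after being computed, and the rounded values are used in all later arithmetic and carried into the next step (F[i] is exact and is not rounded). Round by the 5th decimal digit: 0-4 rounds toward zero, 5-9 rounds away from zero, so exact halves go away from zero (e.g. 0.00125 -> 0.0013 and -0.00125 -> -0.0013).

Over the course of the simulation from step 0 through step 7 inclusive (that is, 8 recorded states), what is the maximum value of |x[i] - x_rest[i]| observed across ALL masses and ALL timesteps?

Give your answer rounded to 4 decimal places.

Answer: 2.3193

Derivation:
Step 0: x=[6.0000 7.0000] v=[0.0000 0.0000]
Step 1: x=[5.3750 7.7500] v=[-2.5000 3.0000]
Step 2: x=[4.3750 8.9063] v=[-4.0000 4.6250]
Step 3: x=[3.3945 9.9297] v=[-3.9219 4.0937]
Step 4: x=[2.8066 10.3193] v=[-2.3516 1.5585]
Step 5: x=[2.8070 9.8308] v=[0.0015 -1.9542]
Step 6: x=[3.3345 8.5863] v=[2.1099 -4.9780]
Step 7: x=[4.1017 7.0289] v=[3.0686 -6.2298]
Max displacement = 2.3193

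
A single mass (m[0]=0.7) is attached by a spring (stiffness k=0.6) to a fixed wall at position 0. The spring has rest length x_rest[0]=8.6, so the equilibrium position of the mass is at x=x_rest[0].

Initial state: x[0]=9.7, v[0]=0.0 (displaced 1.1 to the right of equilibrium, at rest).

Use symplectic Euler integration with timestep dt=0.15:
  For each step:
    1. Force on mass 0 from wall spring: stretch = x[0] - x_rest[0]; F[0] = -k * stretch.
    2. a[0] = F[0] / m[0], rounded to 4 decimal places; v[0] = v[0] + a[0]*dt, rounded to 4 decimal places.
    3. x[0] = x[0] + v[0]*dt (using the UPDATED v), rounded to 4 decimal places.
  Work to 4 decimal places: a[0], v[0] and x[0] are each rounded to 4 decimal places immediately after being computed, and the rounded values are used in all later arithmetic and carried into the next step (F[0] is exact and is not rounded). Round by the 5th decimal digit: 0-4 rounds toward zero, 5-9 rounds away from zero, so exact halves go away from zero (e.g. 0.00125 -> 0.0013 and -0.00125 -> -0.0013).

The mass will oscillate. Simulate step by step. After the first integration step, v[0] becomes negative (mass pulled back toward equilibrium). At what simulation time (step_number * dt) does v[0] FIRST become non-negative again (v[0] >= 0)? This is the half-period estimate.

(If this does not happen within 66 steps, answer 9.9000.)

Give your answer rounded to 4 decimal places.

Answer: 3.4500

Derivation:
Step 0: x=[9.7000] v=[0.0000]
Step 1: x=[9.6788] v=[-0.1414]
Step 2: x=[9.6368] v=[-0.2801]
Step 3: x=[9.5748] v=[-0.4134]
Step 4: x=[9.4940] v=[-0.5387]
Step 5: x=[9.3960] v=[-0.6536]
Step 6: x=[9.2826] v=[-0.7559]
Step 7: x=[9.1560] v=[-0.8437]
Step 8: x=[9.0187] v=[-0.9152]
Step 9: x=[8.8734] v=[-0.9690]
Step 10: x=[8.7228] v=[-1.0041]
Step 11: x=[8.5698] v=[-1.0199]
Step 12: x=[8.4174] v=[-1.0160]
Step 13: x=[8.2685] v=[-0.9925]
Step 14: x=[8.1260] v=[-0.9499]
Step 15: x=[7.9927] v=[-0.8890]
Step 16: x=[7.8711] v=[-0.8109]
Step 17: x=[7.7635] v=[-0.7172]
Step 18: x=[7.6720] v=[-0.6097]
Step 19: x=[7.5984] v=[-0.4904]
Step 20: x=[7.5442] v=[-0.3616]
Step 21: x=[7.5103] v=[-0.2259]
Step 22: x=[7.4974] v=[-0.0858]
Step 23: x=[7.5058] v=[0.0560]
First v>=0 after going negative at step 23, time=3.4500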